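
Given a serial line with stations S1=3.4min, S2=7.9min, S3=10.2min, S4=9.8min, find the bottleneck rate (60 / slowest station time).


Bottleneck = longest station time
Station times: [3.4, 7.9, 10.2, 9.8]
Max = 10.2 min
Rate = 60 / 10.2
= 5.88 units/hour (bottleneck: 10.2min)


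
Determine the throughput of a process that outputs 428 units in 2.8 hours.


Throughput = units / time
= 428 / 2.8
= 152.9 units/hour


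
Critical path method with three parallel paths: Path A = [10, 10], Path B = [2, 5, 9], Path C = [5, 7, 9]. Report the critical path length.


Path A: 10 + 10 = 20
Path B: 2 + 5 + 9 = 16
Path C: 5 + 7 + 9 = 21
Critical path = longest = max(20, 16, 21)
= 21 (Path C)


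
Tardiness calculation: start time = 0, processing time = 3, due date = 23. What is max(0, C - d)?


Completion = start + processing = 0 + 3 = 3
Tardiness = max(0, C - d) = max(0, 3 - 23)
= max(0, -20)
= 0


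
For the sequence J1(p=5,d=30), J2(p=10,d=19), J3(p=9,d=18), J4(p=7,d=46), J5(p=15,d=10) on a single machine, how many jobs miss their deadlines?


Completion vs due date:
  J1: C=5, d=30 → on time
  J2: C=15, d=19 → on time
  J3: C=24, d=18 → TARDY
  J4: C=31, d=46 → on time
  J5: C=46, d=10 → TARDY
Tardy jobs: J3, J5
Count = 2


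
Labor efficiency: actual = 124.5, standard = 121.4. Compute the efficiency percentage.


Efficiency = (actual / standard) × 100
= (124.5 / 121.4) × 100
= 102.6%


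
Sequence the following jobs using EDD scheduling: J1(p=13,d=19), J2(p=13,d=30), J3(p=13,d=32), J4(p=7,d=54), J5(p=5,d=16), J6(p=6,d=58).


EDD: sort by earliest due date
  J5: d=16, p=5
  J1: d=19, p=13
  J2: d=30, p=13
  J3: d=32, p=13
  J4: d=54, p=7
  J6: d=58, p=6
Order: J5 → J1 → J2 → J3 → J4 → J6


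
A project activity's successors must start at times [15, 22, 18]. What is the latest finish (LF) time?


LF = min of all successor start times
Successors start at: [15, 22, 18]
LF = min(15, 22, 18)
= 15


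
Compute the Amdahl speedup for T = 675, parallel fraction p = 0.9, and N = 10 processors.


Amdahl's law: T_p = T × ((1-p) + p/N)
= 675 × ((1-0.9) + 0.9/10)
= 675 × (0.10 + 0.0900)
= 675 × 0.1900
= 128.25
Speedup = 675/128.25
= 5.26×


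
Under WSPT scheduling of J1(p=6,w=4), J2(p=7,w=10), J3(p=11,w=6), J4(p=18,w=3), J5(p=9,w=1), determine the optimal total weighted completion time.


WSPT order (by p/w): J2 → J1 → J3 → J4 → J5
  J2: C=7, w·C=10×7=70
  J1: C=13, w·C=4×13=52
  J3: C=24, w·C=6×24=144
  J4: C=42, w·C=3×42=126
  J5: C=51, w·C=1×51=51
Σ w·C = 443
= 443


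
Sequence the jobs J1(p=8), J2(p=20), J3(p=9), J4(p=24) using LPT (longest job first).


LPT: sort by longest processing time first
  J4: p=24
  J2: p=20
  J3: p=9
  J1: p=8
Order: J4 → J2 → J3 → J1


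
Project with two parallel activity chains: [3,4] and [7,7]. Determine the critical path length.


Path A: 3 + 4 = 7
Path B: 7 + 7 = 14
Critical path = longest = max(7, 14)
= 14 (Path B)


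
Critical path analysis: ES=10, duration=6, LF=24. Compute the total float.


EF = ES + duration = 10 + 6 = 16
LS = LF - duration = 24 - 6 = 18
Total Float = LF - EF = 24 - 16
(or LS - ES = 18 - 10)
= 8


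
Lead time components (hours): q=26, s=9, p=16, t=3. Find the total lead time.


Lead time = queue + setup + processing + transit
= 26 + 9 + 16 + 3
= 54 hours


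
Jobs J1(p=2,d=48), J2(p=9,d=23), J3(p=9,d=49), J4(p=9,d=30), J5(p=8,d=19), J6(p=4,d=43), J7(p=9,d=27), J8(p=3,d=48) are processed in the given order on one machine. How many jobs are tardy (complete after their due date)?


Completion vs due date:
  J1: C=2, d=48 → on time
  J2: C=11, d=23 → on time
  J3: C=20, d=49 → on time
  J4: C=29, d=30 → on time
  J5: C=37, d=19 → TARDY
  J6: C=41, d=43 → on time
  J7: C=50, d=27 → TARDY
  J8: C=53, d=48 → TARDY
Tardy jobs: J5, J7, J8
Count = 3


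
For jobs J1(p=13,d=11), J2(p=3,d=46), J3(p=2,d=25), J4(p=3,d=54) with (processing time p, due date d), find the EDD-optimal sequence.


EDD: sort by earliest due date
  J1: d=11, p=13
  J3: d=25, p=2
  J2: d=46, p=3
  J4: d=54, p=3
Order: J1 → J3 → J2 → J4


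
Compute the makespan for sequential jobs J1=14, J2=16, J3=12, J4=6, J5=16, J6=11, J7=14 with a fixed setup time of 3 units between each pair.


Makespan = Σ processing + (n-1) × setup
= (14 + 16 + 12 + 6 + 16 + 11 + 14) + (7-1)×3
= 89 + 18
= 107 time units


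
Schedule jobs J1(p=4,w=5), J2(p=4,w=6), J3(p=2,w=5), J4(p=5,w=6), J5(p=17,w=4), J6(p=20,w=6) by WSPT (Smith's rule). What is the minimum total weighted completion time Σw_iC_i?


WSPT order (by p/w): J3 → J2 → J1 → J4 → J6 → J5
  J3: C=2, w·C=5×2=10
  J2: C=6, w·C=6×6=36
  J1: C=10, w·C=5×10=50
  J4: C=15, w·C=6×15=90
  J6: C=35, w·C=6×35=210
  J5: C=52, w·C=4×52=208
Σ w·C = 604
= 604


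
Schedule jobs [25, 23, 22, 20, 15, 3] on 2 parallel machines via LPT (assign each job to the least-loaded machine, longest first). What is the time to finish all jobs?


Jobs (LPT sorted): [25, 23, 22, 20, 15, 3]
Machines: 2
  J=25 → Machine 1 (load: 0+25=25)
  J=23 → Machine 2 (load: 0+23=23)
  J=22 → Machine 2 (load: 23+22=45)
  J=20 → Machine 1 (load: 25+20=45)
  J=15 → Machine 1 (load: 45+15=60)
  J=3 → Machine 2 (load: 45+3=48)
Machine loads: [60, 48]
Makespan = max = 60 time units


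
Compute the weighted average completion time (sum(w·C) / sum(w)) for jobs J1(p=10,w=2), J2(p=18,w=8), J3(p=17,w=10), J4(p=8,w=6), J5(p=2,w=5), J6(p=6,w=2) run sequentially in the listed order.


Completion times:
  J1: C=10, w×C=2×10=20
  J2: C=28, w×C=8×28=224
  J3: C=45, w×C=10×45=450
  J4: C=53, w×C=6×53=318
  J5: C=55, w×C=5×55=275
  J6: C=61, w×C=2×61=122
Sum w×C = 1409
Sum w = 33
Weighted avg = 1409/33
= 42.70


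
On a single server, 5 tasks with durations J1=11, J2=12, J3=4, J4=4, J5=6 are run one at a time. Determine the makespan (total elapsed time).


Sequential makespan: sum all processing times
= 11 + 12 + 4 + 4 + 6
= 37 time units


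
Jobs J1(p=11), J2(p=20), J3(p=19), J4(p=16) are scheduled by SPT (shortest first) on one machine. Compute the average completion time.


SPT order: J1 → J4 → J3 → J2
Completion times:
  J1: C=11
  J4: C=27
  J3: C=46
  J2: C=66
Sum = 150, n = 4
Mean flow = 150/4
= 37.50


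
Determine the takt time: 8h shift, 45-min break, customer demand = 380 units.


Available = 8×60 - 45 = 435 min
Takt time = 435 / 380
= 1.14 min/unit


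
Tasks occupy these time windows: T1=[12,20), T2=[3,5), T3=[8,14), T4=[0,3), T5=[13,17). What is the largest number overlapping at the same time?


Check each time point for overlaps:
  t=13: 3 tasks active (T1, T3, T5)
Max concurrent = 3


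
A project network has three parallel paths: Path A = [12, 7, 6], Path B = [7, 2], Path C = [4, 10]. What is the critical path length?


Path A: 12 + 7 + 6 = 25
Path B: 7 + 2 = 9
Path C: 4 + 10 = 14
Critical path = longest = max(25, 9, 14)
= 25 (Path A)


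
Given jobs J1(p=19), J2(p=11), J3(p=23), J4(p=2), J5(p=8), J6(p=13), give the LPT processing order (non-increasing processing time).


LPT: sort by longest processing time first
  J3: p=23
  J1: p=19
  J6: p=13
  J2: p=11
  J5: p=8
  J4: p=2
Order: J3 → J1 → J6 → J2 → J5 → J4


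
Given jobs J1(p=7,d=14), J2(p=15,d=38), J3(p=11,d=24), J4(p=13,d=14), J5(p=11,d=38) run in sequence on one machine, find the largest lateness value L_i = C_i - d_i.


Lateness per job (L = C - d):
  J1: C=7, d=14, L=-7
  J2: C=22, d=38, L=-16
  J3: C=33, d=24, L=9
  J4: C=46, d=14, L=32
  J5: C=57, d=38, L=19
Lmax = max(-7, -16, 9, 32, 19)
= 32


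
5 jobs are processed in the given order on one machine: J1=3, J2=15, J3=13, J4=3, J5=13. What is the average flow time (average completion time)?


Completion times:
  J1: completes at 3
  J2: completes at 18
  J3: completes at 31
  J4: completes at 34
  J5: completes at 47
Sum = 133
Average = 133/5
= 26.60


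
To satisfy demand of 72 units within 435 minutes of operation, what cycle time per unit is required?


Cycle time = available time / demand
= 435 / 72
= 6.04 min/unit


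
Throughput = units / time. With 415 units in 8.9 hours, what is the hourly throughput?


Throughput = units / time
= 415 / 8.9
= 46.6 units/hour


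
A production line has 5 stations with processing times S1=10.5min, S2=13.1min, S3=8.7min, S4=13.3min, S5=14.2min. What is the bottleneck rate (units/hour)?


Bottleneck = longest station time
Station times: [10.5, 13.1, 8.7, 13.3, 14.2]
Max = 14.2 min
Rate = 60 / 14.2
= 4.23 units/hour (bottleneck: 14.2min)


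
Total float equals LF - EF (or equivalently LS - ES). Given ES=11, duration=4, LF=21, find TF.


EF = ES + duration = 11 + 4 = 15
LS = LF - duration = 21 - 4 = 17
Total Float = LF - EF = 21 - 15
(or LS - ES = 17 - 11)
= 6


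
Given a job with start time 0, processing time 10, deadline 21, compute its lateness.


Completion = 0 + 10 = 10
Lateness = C - d = 10 - 21
= -11


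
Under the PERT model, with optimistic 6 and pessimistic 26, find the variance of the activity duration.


σ² = ((p - o) / 6)² = (p - o)² / 36
= (26 - 6)² / 36
= 20² / 36
= 400 / 36
= 11.1111


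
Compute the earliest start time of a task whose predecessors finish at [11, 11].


ES = max of all predecessor completion times
Predecessors: [11, 11]
ES = max(11, 11)
= 11


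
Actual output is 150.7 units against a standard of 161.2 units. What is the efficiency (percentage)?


Efficiency = (actual / standard) × 100
= (150.7 / 161.2) × 100
= 93.5%


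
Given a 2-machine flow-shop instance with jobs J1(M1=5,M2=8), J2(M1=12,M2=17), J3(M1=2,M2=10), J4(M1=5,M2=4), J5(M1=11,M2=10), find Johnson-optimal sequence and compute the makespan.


Johnson's rule:
Group 1 (M1≤M2, sort by M1): ['J3', 'J1', 'J2']
Group 2 (M1>M2, sort desc M2): ['J5', 'J4']
Sequence: J3 → J1 → J2 → J5 → J4
Makespan calculation:
  J3: M1 done=2, M2 done=12
  J1: M1 done=7, M2 done=20
  J2: M1 done=19, M2 done=37
  J5: M1 done=30, M2 done=47
  J4: M1 done=35, M2 done=51
= Sequence: J3 → J1 → J2 → J5 → J4, Makespan: 51


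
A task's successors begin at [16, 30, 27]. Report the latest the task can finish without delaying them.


LF = min of all successor start times
Successors start at: [16, 30, 27]
LF = min(16, 30, 27)
= 16


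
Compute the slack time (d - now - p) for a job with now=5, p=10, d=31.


Slack = due - current_time - processing
= 31 - 5 - 10
= 16


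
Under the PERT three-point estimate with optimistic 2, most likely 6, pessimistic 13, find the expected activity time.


te = (o + 4m + p) / 6
= (2 + 4×6 + 13) / 6
= (2 + 24 + 13) / 6
= 39 / 6
= 6.50


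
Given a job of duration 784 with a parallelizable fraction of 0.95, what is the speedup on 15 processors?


Amdahl's law: T_p = T × ((1-p) + p/N)
= 784 × ((1-0.95) + 0.95/15)
= 784 × (0.05 + 0.0633)
= 784 × 0.1133
= 88.85
Speedup = 784/88.85
= 8.82×


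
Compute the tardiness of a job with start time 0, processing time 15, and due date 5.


Completion = start + processing = 0 + 15 = 15
Tardiness = max(0, C - d) = max(0, 15 - 5)
= max(0, 10)
= 10


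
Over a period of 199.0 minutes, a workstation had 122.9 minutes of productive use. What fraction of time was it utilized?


Utilization = busy / total × 100
= 122.9 / 199.0 × 100
= 61.8%


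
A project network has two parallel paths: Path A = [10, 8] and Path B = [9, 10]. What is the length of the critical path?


Path A: 10 + 8 = 18
Path B: 9 + 10 = 19
Critical path = longest = max(18, 19)
= 19 (Path B)


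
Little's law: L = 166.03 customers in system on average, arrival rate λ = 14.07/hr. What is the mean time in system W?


Little's law: L = λW → W = L / λ
= 166.03 / 14.07
= 11.80 hours


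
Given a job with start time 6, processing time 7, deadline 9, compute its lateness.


Completion = 6 + 7 = 13
Lateness = C - d = 13 - 9
= 4


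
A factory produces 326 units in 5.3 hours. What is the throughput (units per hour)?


Throughput = units / time
= 326 / 5.3
= 61.5 units/hour


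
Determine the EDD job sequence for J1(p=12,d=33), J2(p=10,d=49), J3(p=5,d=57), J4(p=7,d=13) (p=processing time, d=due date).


EDD: sort by earliest due date
  J4: d=13, p=7
  J1: d=33, p=12
  J2: d=49, p=10
  J3: d=57, p=5
Order: J4 → J1 → J2 → J3


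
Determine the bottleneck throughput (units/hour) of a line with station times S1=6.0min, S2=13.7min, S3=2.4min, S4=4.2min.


Bottleneck = longest station time
Station times: [6.0, 13.7, 2.4, 4.2]
Max = 13.7 min
Rate = 60 / 13.7
= 4.38 units/hour (bottleneck: 13.7min)


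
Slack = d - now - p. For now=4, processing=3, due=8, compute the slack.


Slack = due - current_time - processing
= 8 - 4 - 3
= 1


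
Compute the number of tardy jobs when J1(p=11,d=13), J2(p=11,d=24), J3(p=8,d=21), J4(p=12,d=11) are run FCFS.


Completion vs due date:
  J1: C=11, d=13 → on time
  J2: C=22, d=24 → on time
  J3: C=30, d=21 → TARDY
  J4: C=42, d=11 → TARDY
Tardy jobs: J3, J4
Count = 2


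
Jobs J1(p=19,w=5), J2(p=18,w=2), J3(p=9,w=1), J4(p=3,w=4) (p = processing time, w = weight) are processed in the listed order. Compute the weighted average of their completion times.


Completion times:
  J1: C=19, w×C=5×19=95
  J2: C=37, w×C=2×37=74
  J3: C=46, w×C=1×46=46
  J4: C=49, w×C=4×49=196
Sum w×C = 411
Sum w = 12
Weighted avg = 411/12
= 34.25


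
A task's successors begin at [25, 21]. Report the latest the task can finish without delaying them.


LF = min of all successor start times
Successors start at: [25, 21]
LF = min(25, 21)
= 21


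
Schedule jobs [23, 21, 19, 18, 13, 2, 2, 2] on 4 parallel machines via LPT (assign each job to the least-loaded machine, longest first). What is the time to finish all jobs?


Jobs (LPT sorted): [23, 21, 19, 18, 13, 2, 2, 2]
Machines: 4
  J=23 → Machine 1 (load: 0+23=23)
  J=21 → Machine 2 (load: 0+21=21)
  J=19 → Machine 3 (load: 0+19=19)
  J=18 → Machine 4 (load: 0+18=18)
  J=13 → Machine 4 (load: 18+13=31)
  J=2 → Machine 3 (load: 19+2=21)
  J=2 → Machine 2 (load: 21+2=23)
  J=2 → Machine 3 (load: 21+2=23)
Machine loads: [23, 23, 23, 31]
Makespan = max = 31 time units


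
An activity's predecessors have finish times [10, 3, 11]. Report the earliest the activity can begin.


ES = max of all predecessor completion times
Predecessors: [10, 3, 11]
ES = max(10, 3, 11)
= 11


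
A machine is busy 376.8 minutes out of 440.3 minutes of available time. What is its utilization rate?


Utilization = busy / total × 100
= 376.8 / 440.3 × 100
= 85.6%


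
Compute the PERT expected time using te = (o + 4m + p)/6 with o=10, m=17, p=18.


te = (o + 4m + p) / 6
= (10 + 4×17 + 18) / 6
= (10 + 68 + 18) / 6
= 96 / 6
= 16.00


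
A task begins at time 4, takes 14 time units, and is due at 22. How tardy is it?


Completion = start + processing = 4 + 14 = 18
Tardiness = max(0, C - d) = max(0, 18 - 22)
= max(0, -4)
= 0


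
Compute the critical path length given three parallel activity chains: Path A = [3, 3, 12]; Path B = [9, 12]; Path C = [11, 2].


Path A: 3 + 3 + 12 = 18
Path B: 9 + 12 = 21
Path C: 11 + 2 = 13
Critical path = longest = max(18, 21, 13)
= 21 (Path B)


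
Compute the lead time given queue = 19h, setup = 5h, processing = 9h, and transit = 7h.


Lead time = queue + setup + processing + transit
= 19 + 5 + 9 + 7
= 40 hours


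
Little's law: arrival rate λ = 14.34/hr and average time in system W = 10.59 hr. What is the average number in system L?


Little's law: L = λ × W
= 14.34 × 10.59
= 151.86


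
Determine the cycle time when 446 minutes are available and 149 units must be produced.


Cycle time = available time / demand
= 446 / 149
= 2.99 min/unit


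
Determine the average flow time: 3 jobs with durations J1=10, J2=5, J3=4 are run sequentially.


Completion times:
  J1: completes at 10
  J2: completes at 15
  J3: completes at 19
Sum = 44
Average = 44/3
= 14.67


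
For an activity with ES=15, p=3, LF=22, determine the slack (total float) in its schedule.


EF = ES + duration = 15 + 3 = 18
LS = LF - duration = 22 - 3 = 19
Total Float = LF - EF = 22 - 18
(or LS - ES = 19 - 15)
= 4


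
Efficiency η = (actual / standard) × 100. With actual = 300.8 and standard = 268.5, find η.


Efficiency = (actual / standard) × 100
= (300.8 / 268.5) × 100
= 112.0%


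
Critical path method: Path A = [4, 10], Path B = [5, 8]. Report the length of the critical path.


Path A: 4 + 10 = 14
Path B: 5 + 8 = 13
Critical path = longest = max(14, 13)
= 14 (Path A)


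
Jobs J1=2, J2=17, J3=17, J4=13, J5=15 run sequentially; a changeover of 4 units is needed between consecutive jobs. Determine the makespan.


Makespan = Σ processing + (n-1) × setup
= (2 + 17 + 17 + 13 + 15) + (5-1)×4
= 64 + 16
= 80 time units


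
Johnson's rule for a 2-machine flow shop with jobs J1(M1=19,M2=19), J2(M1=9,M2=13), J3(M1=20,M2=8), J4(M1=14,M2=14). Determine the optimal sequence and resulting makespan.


Johnson's rule:
Group 1 (M1≤M2, sort by M1): ['J2', 'J4', 'J1']
Group 2 (M1>M2, sort desc M2): ['J3']
Sequence: J2 → J4 → J1 → J3
Makespan calculation:
  J2: M1 done=9, M2 done=22
  J4: M1 done=23, M2 done=37
  J1: M1 done=42, M2 done=61
  J3: M1 done=62, M2 done=70
= Sequence: J2 → J4 → J1 → J3, Makespan: 70


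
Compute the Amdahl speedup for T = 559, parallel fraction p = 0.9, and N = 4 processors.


Amdahl's law: T_p = T × ((1-p) + p/N)
= 559 × ((1-0.9) + 0.9/4)
= 559 × (0.10 + 0.2250)
= 559 × 0.3250
= 181.67
Speedup = 559/181.67
= 3.08×


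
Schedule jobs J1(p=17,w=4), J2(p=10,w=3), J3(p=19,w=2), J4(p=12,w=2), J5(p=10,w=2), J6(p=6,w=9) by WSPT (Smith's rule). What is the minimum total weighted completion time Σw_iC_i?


WSPT order (by p/w): J6 → J2 → J1 → J5 → J4 → J3
  J6: C=6, w·C=9×6=54
  J2: C=16, w·C=3×16=48
  J1: C=33, w·C=4×33=132
  J5: C=43, w·C=2×43=86
  J4: C=55, w·C=2×55=110
  J3: C=74, w·C=2×74=148
Σ w·C = 578
= 578


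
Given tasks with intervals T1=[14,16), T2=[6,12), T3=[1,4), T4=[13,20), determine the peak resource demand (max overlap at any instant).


Check each time point for overlaps:
  t=14: 2 tasks active (T1, T4)
Max concurrent = 2


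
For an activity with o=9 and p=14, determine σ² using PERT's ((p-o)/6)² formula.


σ² = ((p - o) / 6)² = (p - o)² / 36
= (14 - 9)² / 36
= 5² / 36
= 25 / 36
= 0.6944


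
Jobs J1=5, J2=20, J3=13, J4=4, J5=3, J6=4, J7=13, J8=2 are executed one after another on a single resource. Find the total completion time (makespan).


Sequential makespan: sum all processing times
= 5 + 20 + 13 + 4 + 3 + 4 + 13 + 2
= 64 time units


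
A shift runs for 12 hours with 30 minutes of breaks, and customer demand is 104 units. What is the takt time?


Available = 12×60 - 30 = 690 min
Takt time = 690 / 104
= 6.63 min/unit


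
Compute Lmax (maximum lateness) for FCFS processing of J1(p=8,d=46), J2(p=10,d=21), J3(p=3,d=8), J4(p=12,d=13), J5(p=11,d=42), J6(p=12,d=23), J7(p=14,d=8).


Lateness per job (L = C - d):
  J1: C=8, d=46, L=-38
  J2: C=18, d=21, L=-3
  J3: C=21, d=8, L=13
  J4: C=33, d=13, L=20
  J5: C=44, d=42, L=2
  J6: C=56, d=23, L=33
  J7: C=70, d=8, L=62
Lmax = max(-38, -3, 13, 20, 2, 33, 62)
= 62


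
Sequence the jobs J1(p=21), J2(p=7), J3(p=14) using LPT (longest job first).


LPT: sort by longest processing time first
  J1: p=21
  J3: p=14
  J2: p=7
Order: J1 → J3 → J2


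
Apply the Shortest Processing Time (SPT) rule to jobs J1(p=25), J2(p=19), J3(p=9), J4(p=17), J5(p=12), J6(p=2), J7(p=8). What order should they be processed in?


SPT: sort by shortest processing time
  J6: p=2
  J7: p=8
  J3: p=9
  J5: p=12
  J4: p=17
  J2: p=19
  J1: p=25
Order: J6 → J7 → J3 → J5 → J4 → J2 → J1


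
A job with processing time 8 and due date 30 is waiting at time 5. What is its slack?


Slack = due - current_time - processing
= 30 - 5 - 8
= 17


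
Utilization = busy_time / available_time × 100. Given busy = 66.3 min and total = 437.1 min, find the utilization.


Utilization = busy / total × 100
= 66.3 / 437.1 × 100
= 15.2%


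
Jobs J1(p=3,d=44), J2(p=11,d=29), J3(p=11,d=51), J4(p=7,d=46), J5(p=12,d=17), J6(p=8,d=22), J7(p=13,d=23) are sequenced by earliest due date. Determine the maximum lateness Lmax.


EDD order: J5 → J6 → J7 → J2 → J1 → J4 → J3
Completion and lateness:
  J5: C=12, d=17, L=12-17=-5
  J6: C=20, d=22, L=20-22=-2
  J7: C=33, d=23, L=33-23=10
  J2: C=44, d=29, L=44-29=15
  J1: C=47, d=44, L=47-44=3
  J4: C=54, d=46, L=54-46=8
  J3: C=65, d=51, L=65-51=14
Lmax = max(-5, -2, 10, 15, 3, 8, 14)
= 15


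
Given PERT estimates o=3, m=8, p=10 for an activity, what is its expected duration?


te = (o + 4m + p) / 6
= (3 + 4×8 + 10) / 6
= (3 + 32 + 10) / 6
= 45 / 6
= 7.50


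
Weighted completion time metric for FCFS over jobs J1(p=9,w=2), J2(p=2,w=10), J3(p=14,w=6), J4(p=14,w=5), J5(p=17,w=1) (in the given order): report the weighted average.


Completion times:
  J1: C=9, w×C=2×9=18
  J2: C=11, w×C=10×11=110
  J3: C=25, w×C=6×25=150
  J4: C=39, w×C=5×39=195
  J5: C=56, w×C=1×56=56
Sum w×C = 529
Sum w = 24
Weighted avg = 529/24
= 22.04


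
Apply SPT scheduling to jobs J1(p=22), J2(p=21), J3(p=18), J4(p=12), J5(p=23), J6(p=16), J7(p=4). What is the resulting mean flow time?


SPT order: J7 → J4 → J6 → J3 → J2 → J1 → J5
Completion times:
  J7: C=4
  J4: C=16
  J6: C=32
  J3: C=50
  J2: C=71
  J1: C=93
  J5: C=116
Sum = 382, n = 7
Mean flow = 382/7
= 54.57


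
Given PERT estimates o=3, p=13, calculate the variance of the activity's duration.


σ² = ((p - o) / 6)² = (p - o)² / 36
= (13 - 3)² / 36
= 10² / 36
= 100 / 36
= 2.7778


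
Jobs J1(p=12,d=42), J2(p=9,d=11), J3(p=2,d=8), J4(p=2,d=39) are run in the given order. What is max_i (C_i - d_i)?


Lateness per job (L = C - d):
  J1: C=12, d=42, L=-30
  J2: C=21, d=11, L=10
  J3: C=23, d=8, L=15
  J4: C=25, d=39, L=-14
Lmax = max(-30, 10, 15, -14)
= 15


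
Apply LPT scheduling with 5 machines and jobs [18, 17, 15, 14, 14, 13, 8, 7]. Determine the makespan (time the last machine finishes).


Jobs (LPT sorted): [18, 17, 15, 14, 14, 13, 8, 7]
Machines: 5
  J=18 → Machine 1 (load: 0+18=18)
  J=17 → Machine 2 (load: 0+17=17)
  J=15 → Machine 3 (load: 0+15=15)
  J=14 → Machine 4 (load: 0+14=14)
  J=14 → Machine 5 (load: 0+14=14)
  J=13 → Machine 4 (load: 14+13=27)
  J=8 → Machine 5 (load: 14+8=22)
  J=7 → Machine 3 (load: 15+7=22)
Machine loads: [18, 17, 22, 27, 22]
Makespan = max = 27 time units


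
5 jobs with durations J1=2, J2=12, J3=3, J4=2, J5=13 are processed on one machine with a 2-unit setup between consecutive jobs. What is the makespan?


Makespan = Σ processing + (n-1) × setup
= (2 + 12 + 3 + 2 + 13) + (5-1)×2
= 32 + 8
= 40 time units


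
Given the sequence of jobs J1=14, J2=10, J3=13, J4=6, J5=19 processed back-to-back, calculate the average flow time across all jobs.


Completion times:
  J1: completes at 14
  J2: completes at 24
  J3: completes at 37
  J4: completes at 43
  J5: completes at 62
Sum = 180
Average = 180/5
= 36.00


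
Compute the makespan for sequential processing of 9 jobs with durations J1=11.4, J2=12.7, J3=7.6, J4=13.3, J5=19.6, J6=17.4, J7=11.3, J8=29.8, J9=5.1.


Sequential makespan: sum all processing times
= 11.4 + 12.7 + 7.6 + 13.3 + 19.6 + 17.4 + 11.3 + 29.8 + 5.1
= 128.2 time units


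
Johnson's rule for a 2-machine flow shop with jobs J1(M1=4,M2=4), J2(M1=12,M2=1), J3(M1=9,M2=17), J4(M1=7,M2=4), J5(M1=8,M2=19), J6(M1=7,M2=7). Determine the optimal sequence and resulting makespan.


Johnson's rule:
Group 1 (M1≤M2, sort by M1): ['J1', 'J6', 'J5', 'J3']
Group 2 (M1>M2, sort desc M2): ['J4', 'J2']
Sequence: J1 → J6 → J5 → J3 → J4 → J2
Makespan calculation:
  J1: M1 done=4, M2 done=8
  J6: M1 done=11, M2 done=18
  J5: M1 done=19, M2 done=38
  J3: M1 done=28, M2 done=55
  J4: M1 done=35, M2 done=59
  J2: M1 done=47, M2 done=60
= Sequence: J1 → J6 → J5 → J3 → J4 → J2, Makespan: 60


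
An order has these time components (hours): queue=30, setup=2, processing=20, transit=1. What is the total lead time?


Lead time = queue + setup + processing + transit
= 30 + 2 + 20 + 1
= 53 hours


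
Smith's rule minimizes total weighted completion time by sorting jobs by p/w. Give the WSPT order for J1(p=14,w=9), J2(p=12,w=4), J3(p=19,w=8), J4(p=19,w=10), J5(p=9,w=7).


WSPT (Smith's rule): sort by p/w ascending
  J5: p/w = 9/7 = 1.286
  J1: p/w = 14/9 = 1.556
  J4: p/w = 19/10 = 1.900
  J3: p/w = 19/8 = 2.375
  J2: p/w = 12/4 = 3.000
Order: J5 → J1 → J4 → J3 → J2


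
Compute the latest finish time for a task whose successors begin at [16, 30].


LF = min of all successor start times
Successors start at: [16, 30]
LF = min(16, 30)
= 16


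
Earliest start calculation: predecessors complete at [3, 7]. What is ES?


ES = max of all predecessor completion times
Predecessors: [3, 7]
ES = max(3, 7)
= 7


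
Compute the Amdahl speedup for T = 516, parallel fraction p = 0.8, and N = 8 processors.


Amdahl's law: T_p = T × ((1-p) + p/N)
= 516 × ((1-0.8) + 0.8/8)
= 516 × (0.20 + 0.1000)
= 516 × 0.3000
= 154.80
Speedup = 516/154.80
= 3.33×


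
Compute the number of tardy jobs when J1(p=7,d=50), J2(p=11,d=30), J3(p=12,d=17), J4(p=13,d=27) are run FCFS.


Completion vs due date:
  J1: C=7, d=50 → on time
  J2: C=18, d=30 → on time
  J3: C=30, d=17 → TARDY
  J4: C=43, d=27 → TARDY
Tardy jobs: J3, J4
Count = 2


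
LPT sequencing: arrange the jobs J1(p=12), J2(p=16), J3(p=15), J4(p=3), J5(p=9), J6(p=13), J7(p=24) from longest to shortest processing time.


LPT: sort by longest processing time first
  J7: p=24
  J2: p=16
  J3: p=15
  J6: p=13
  J1: p=12
  J5: p=9
  J4: p=3
Order: J7 → J2 → J3 → J6 → J1 → J5 → J4


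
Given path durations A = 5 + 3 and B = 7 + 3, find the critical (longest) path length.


Path A: 5 + 3 = 8
Path B: 7 + 3 = 10
Critical path = longest = max(8, 10)
= 10 (Path B)


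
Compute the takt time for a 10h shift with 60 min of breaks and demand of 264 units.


Available = 10×60 - 60 = 540 min
Takt time = 540 / 264
= 2.05 min/unit


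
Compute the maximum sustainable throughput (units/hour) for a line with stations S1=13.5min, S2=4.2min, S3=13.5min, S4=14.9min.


Bottleneck = longest station time
Station times: [13.5, 4.2, 13.5, 14.9]
Max = 14.9 min
Rate = 60 / 14.9
= 4.03 units/hour (bottleneck: 14.9min)


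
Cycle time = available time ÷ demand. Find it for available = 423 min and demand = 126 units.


Cycle time = available time / demand
= 423 / 126
= 3.36 min/unit


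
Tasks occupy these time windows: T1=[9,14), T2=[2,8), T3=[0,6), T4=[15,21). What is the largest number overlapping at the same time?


Check each time point for overlaps:
  t=2: 2 tasks active (T2, T3)
Max concurrent = 2


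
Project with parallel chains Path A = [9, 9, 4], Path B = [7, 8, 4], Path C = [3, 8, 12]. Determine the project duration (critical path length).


Path A: 9 + 9 + 4 = 22
Path B: 7 + 8 + 4 = 19
Path C: 3 + 8 + 12 = 23
Critical path = longest = max(22, 19, 23)
= 23 (Path C)


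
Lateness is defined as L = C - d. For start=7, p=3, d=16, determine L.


Completion = 7 + 3 = 10
Lateness = C - d = 10 - 16
= -6


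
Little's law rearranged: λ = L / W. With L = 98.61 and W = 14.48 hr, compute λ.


Little's law: L = λW → λ = L / W
= 98.61 / 14.48
= 6.81 per hour


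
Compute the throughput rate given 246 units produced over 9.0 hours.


Throughput = units / time
= 246 / 9.0
= 27.3 units/hour


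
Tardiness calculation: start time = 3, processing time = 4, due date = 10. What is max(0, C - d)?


Completion = start + processing = 3 + 4 = 7
Tardiness = max(0, C - d) = max(0, 7 - 10)
= max(0, -3)
= 0


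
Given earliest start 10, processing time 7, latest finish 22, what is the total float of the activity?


EF = ES + duration = 10 + 7 = 17
LS = LF - duration = 22 - 7 = 15
Total Float = LF - EF = 22 - 17
(or LS - ES = 15 - 10)
= 5


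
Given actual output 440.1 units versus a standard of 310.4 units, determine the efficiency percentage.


Efficiency = (actual / standard) × 100
= (440.1 / 310.4) × 100
= 141.8%


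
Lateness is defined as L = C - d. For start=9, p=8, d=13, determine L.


Completion = 9 + 8 = 17
Lateness = C - d = 17 - 13
= 4


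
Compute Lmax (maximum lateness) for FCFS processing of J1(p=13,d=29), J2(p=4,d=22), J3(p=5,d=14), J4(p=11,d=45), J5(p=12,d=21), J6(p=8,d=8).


Lateness per job (L = C - d):
  J1: C=13, d=29, L=-16
  J2: C=17, d=22, L=-5
  J3: C=22, d=14, L=8
  J4: C=33, d=45, L=-12
  J5: C=45, d=21, L=24
  J6: C=53, d=8, L=45
Lmax = max(-16, -5, 8, -12, 24, 45)
= 45


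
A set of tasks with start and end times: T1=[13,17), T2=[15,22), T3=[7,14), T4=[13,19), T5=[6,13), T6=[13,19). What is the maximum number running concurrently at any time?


Check each time point for overlaps:
  t=13: 4 tasks active (T1, T3, T4, T6)
Max concurrent = 4


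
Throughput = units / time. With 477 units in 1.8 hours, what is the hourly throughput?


Throughput = units / time
= 477 / 1.8
= 265.0 units/hour


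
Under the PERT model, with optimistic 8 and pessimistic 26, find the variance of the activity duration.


σ² = ((p - o) / 6)² = (p - o)² / 36
= (26 - 8)² / 36
= 18² / 36
= 324 / 36
= 9.0000


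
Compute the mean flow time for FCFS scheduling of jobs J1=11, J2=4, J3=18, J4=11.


Completion times:
  J1: completes at 11
  J2: completes at 15
  J3: completes at 33
  J4: completes at 44
Sum = 103
Average = 103/4
= 25.75


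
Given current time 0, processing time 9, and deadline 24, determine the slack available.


Slack = due - current_time - processing
= 24 - 0 - 9
= 15


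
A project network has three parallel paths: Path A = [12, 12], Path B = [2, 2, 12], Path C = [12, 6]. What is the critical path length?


Path A: 12 + 12 = 24
Path B: 2 + 2 + 12 = 16
Path C: 12 + 6 = 18
Critical path = longest = max(24, 16, 18)
= 24 (Path A)


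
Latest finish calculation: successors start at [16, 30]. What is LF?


LF = min of all successor start times
Successors start at: [16, 30]
LF = min(16, 30)
= 16


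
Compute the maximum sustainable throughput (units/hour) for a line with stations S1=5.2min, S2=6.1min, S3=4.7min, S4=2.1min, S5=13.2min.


Bottleneck = longest station time
Station times: [5.2, 6.1, 4.7, 2.1, 13.2]
Max = 13.2 min
Rate = 60 / 13.2
= 4.55 units/hour (bottleneck: 13.2min)


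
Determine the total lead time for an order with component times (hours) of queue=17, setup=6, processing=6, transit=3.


Lead time = queue + setup + processing + transit
= 17 + 6 + 6 + 3
= 32 hours


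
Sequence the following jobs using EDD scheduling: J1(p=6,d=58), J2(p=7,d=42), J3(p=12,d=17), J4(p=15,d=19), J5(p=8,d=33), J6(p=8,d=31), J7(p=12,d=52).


EDD: sort by earliest due date
  J3: d=17, p=12
  J4: d=19, p=15
  J6: d=31, p=8
  J5: d=33, p=8
  J2: d=42, p=7
  J7: d=52, p=12
  J1: d=58, p=6
Order: J3 → J4 → J6 → J5 → J2 → J7 → J1


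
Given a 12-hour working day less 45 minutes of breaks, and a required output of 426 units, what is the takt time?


Available = 12×60 - 45 = 675 min
Takt time = 675 / 426
= 1.58 min/unit


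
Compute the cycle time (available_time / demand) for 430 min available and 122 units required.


Cycle time = available time / demand
= 430 / 122
= 3.52 min/unit


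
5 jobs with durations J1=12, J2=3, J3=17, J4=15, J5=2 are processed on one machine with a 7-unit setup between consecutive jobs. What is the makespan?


Makespan = Σ processing + (n-1) × setup
= (12 + 3 + 17 + 15 + 2) + (5-1)×7
= 49 + 28
= 77 time units


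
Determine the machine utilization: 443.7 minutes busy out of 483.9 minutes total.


Utilization = busy / total × 100
= 443.7 / 483.9 × 100
= 91.7%


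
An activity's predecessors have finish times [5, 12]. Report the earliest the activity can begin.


ES = max of all predecessor completion times
Predecessors: [5, 12]
ES = max(5, 12)
= 12


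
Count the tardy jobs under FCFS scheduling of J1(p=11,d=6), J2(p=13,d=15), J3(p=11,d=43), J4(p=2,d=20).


Completion vs due date:
  J1: C=11, d=6 → TARDY
  J2: C=24, d=15 → TARDY
  J3: C=35, d=43 → on time
  J4: C=37, d=20 → TARDY
Tardy jobs: J1, J2, J4
Count = 3


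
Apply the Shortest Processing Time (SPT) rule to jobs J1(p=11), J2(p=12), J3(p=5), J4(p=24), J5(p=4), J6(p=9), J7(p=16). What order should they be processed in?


SPT: sort by shortest processing time
  J5: p=4
  J3: p=5
  J6: p=9
  J1: p=11
  J2: p=12
  J7: p=16
  J4: p=24
Order: J5 → J3 → J6 → J1 → J2 → J7 → J4


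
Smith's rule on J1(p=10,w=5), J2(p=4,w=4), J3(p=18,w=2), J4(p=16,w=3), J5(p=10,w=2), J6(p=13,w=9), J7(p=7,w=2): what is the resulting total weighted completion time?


WSPT order (by p/w): J2 → J6 → J1 → J7 → J5 → J4 → J3
  J2: C=4, w·C=4×4=16
  J6: C=17, w·C=9×17=153
  J1: C=27, w·C=5×27=135
  J7: C=34, w·C=2×34=68
  J5: C=44, w·C=2×44=88
  J4: C=60, w·C=3×60=180
  J3: C=78, w·C=2×78=156
Σ w·C = 796
= 796


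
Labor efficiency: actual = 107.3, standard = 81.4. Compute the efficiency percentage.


Efficiency = (actual / standard) × 100
= (107.3 / 81.4) × 100
= 131.8%


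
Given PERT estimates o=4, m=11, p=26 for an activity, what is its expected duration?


te = (o + 4m + p) / 6
= (4 + 4×11 + 26) / 6
= (4 + 44 + 26) / 6
= 74 / 6
= 12.33


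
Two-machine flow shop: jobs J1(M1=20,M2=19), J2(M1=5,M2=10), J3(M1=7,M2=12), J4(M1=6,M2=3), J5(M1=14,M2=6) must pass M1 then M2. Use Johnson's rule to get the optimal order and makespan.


Johnson's rule:
Group 1 (M1≤M2, sort by M1): ['J2', 'J3']
Group 2 (M1>M2, sort desc M2): ['J1', 'J5', 'J4']
Sequence: J2 → J3 → J1 → J5 → J4
Makespan calculation:
  J2: M1 done=5, M2 done=15
  J3: M1 done=12, M2 done=27
  J1: M1 done=32, M2 done=51
  J5: M1 done=46, M2 done=57
  J4: M1 done=52, M2 done=60
= Sequence: J2 → J3 → J1 → J5 → J4, Makespan: 60


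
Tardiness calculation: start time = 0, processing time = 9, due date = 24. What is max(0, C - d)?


Completion = start + processing = 0 + 9 = 9
Tardiness = max(0, C - d) = max(0, 9 - 24)
= max(0, -15)
= 0


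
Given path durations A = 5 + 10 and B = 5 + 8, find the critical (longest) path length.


Path A: 5 + 10 = 15
Path B: 5 + 8 = 13
Critical path = longest = max(15, 13)
= 15 (Path A)


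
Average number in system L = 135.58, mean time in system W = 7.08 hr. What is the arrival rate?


Little's law: L = λW → λ = L / W
= 135.58 / 7.08
= 19.15 per hour


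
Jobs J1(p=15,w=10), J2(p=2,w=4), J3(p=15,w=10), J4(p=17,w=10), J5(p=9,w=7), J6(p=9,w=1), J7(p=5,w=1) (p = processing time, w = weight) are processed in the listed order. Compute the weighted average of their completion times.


Completion times:
  J1: C=15, w×C=10×15=150
  J2: C=17, w×C=4×17=68
  J3: C=32, w×C=10×32=320
  J4: C=49, w×C=10×49=490
  J5: C=58, w×C=7×58=406
  J6: C=67, w×C=1×67=67
  J7: C=72, w×C=1×72=72
Sum w×C = 1573
Sum w = 43
Weighted avg = 1573/43
= 36.58


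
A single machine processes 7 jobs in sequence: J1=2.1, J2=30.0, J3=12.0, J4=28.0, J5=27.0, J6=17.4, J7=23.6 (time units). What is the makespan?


Sequential makespan: sum all processing times
= 2.1 + 30.0 + 12.0 + 28.0 + 27.0 + 17.4 + 23.6
= 140.1 time units


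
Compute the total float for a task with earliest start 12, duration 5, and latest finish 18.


EF = ES + duration = 12 + 5 = 17
LS = LF - duration = 18 - 5 = 13
Total Float = LF - EF = 18 - 17
(or LS - ES = 13 - 12)
= 1


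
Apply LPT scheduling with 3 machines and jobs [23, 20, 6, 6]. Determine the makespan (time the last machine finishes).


Jobs (LPT sorted): [23, 20, 6, 6]
Machines: 3
  J=23 → Machine 1 (load: 0+23=23)
  J=20 → Machine 2 (load: 0+20=20)
  J=6 → Machine 3 (load: 0+6=6)
  J=6 → Machine 3 (load: 6+6=12)
Machine loads: [23, 20, 12]
Makespan = max = 23 time units


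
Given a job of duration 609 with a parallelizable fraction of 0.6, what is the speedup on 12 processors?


Amdahl's law: T_p = T × ((1-p) + p/N)
= 609 × ((1-0.6) + 0.6/12)
= 609 × (0.40 + 0.0500)
= 609 × 0.4500
= 274.05
Speedup = 609/274.05
= 2.22×


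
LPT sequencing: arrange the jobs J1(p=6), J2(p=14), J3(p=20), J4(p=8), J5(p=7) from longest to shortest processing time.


LPT: sort by longest processing time first
  J3: p=20
  J2: p=14
  J4: p=8
  J5: p=7
  J1: p=6
Order: J3 → J2 → J4 → J5 → J1


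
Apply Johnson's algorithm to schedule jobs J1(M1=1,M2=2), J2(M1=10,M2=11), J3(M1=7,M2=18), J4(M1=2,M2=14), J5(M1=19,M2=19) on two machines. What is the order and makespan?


Johnson's rule:
Group 1 (M1≤M2, sort by M1): ['J1', 'J4', 'J3', 'J2', 'J5']
Group 2 (M1>M2, sort desc M2): []
Sequence: J1 → J4 → J3 → J2 → J5
Makespan calculation:
  J1: M1 done=1, M2 done=3
  J4: M1 done=3, M2 done=17
  J3: M1 done=10, M2 done=35
  J2: M1 done=20, M2 done=46
  J5: M1 done=39, M2 done=65
= Sequence: J1 → J4 → J3 → J2 → J5, Makespan: 65


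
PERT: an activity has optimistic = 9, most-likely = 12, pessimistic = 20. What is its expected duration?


te = (o + 4m + p) / 6
= (9 + 4×12 + 20) / 6
= (9 + 48 + 20) / 6
= 77 / 6
= 12.83


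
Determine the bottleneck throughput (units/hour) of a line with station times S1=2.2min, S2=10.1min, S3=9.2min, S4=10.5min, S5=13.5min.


Bottleneck = longest station time
Station times: [2.2, 10.1, 9.2, 10.5, 13.5]
Max = 13.5 min
Rate = 60 / 13.5
= 4.44 units/hour (bottleneck: 13.5min)


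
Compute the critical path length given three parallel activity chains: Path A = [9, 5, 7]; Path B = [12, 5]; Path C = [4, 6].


Path A: 9 + 5 + 7 = 21
Path B: 12 + 5 = 17
Path C: 4 + 6 = 10
Critical path = longest = max(21, 17, 10)
= 21 (Path A)


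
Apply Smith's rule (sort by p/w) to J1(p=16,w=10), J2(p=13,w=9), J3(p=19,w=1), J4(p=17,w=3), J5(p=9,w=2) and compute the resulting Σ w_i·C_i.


WSPT order (by p/w): J2 → J1 → J5 → J4 → J3
  J2: C=13, w·C=9×13=117
  J1: C=29, w·C=10×29=290
  J5: C=38, w·C=2×38=76
  J4: C=55, w·C=3×55=165
  J3: C=74, w·C=1×74=74
Σ w·C = 722
= 722


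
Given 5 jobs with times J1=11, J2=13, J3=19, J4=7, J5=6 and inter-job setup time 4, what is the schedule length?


Makespan = Σ processing + (n-1) × setup
= (11 + 13 + 19 + 7 + 6) + (5-1)×4
= 56 + 16
= 72 time units


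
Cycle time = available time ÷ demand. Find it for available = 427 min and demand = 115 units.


Cycle time = available time / demand
= 427 / 115
= 3.71 min/unit


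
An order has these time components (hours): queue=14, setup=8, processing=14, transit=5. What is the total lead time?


Lead time = queue + setup + processing + transit
= 14 + 8 + 14 + 5
= 41 hours


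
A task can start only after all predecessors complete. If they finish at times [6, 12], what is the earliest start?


ES = max of all predecessor completion times
Predecessors: [6, 12]
ES = max(6, 12)
= 12


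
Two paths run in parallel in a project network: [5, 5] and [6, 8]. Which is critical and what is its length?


Path A: 5 + 5 = 10
Path B: 6 + 8 = 14
Critical path = longest = max(10, 14)
= 14 (Path B)


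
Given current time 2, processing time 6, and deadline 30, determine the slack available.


Slack = due - current_time - processing
= 30 - 2 - 6
= 22


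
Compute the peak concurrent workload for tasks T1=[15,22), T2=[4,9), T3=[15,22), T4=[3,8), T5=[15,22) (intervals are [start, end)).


Check each time point for overlaps:
  t=15: 3 tasks active (T1, T3, T5)
Max concurrent = 3
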